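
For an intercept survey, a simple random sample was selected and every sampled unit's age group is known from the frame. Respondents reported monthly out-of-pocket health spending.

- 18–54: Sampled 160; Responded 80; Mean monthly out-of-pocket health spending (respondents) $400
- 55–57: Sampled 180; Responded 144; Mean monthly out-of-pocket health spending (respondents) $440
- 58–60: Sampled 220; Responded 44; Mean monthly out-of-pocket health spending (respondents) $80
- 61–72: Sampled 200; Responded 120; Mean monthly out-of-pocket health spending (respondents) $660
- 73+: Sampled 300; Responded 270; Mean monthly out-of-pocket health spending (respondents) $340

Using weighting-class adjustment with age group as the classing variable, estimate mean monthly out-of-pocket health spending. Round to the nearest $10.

$370

Class response rates: 18–54 80/160 = 50%, 55–57 144/180 = 80%, 58–60 44/220 = 20%, 61–72 120/200 = 60%, 73+ 270/300 = 90%.
With weight = n_sampled/n_responded per class, the weighted class total is n_sampled:
  18–54: 160 × 400 = 64,000
  55–57: 180 × 440 = 79,200
  58–60: 220 × 80 = 17,600
  61–72: 200 × 660 = 132,000
  73+: 300 × 340 = 102,000
Adjusted estimate = 394,800 / 1,060 = 372.453 → $370.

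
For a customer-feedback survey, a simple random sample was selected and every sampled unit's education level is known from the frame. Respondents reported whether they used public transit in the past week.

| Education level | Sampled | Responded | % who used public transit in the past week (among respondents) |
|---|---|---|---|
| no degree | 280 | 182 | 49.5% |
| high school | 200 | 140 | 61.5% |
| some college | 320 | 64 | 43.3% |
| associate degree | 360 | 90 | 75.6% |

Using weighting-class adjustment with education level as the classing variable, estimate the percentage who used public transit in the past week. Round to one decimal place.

58.0%

Class response rates: no degree 182/280 = 65%, high school 140/200 = 70%, some college 64/320 = 20%, associate degree 90/360 = 25%.
With weight = n_sampled/n_responded per class, the weighted class total is n_sampled:
  no degree: 280 × 49.5 = 13,860
  high school: 200 × 61.5 = 12,300
  some college: 320 × 43.3 = 13,856
  associate degree: 360 × 75.6 = 27216
Adjusted estimate = 67,232 / 1,160 = 57.9586 → 58.0%.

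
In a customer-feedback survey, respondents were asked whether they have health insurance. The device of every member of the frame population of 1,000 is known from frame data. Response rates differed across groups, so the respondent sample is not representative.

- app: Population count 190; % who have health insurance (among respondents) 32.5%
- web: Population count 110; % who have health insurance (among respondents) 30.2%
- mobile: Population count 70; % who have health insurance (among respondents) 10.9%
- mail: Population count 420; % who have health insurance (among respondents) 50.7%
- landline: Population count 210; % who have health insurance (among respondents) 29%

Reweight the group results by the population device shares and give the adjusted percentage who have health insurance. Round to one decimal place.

Post-stratification weights by population share, not respondent share:
  app: (190/1,000) × 32.5 = 6.175
  web: (110/1,000) × 30.2 = 3.322
  mobile: (70/1,000) × 10.9 = 0.763
  mail: (420/1,000) × 50.7 = 21.294
  landline: (210/1,000) × 29 = 6.09
Post-stratified estimate = 37.644 → 37.6%.

37.6%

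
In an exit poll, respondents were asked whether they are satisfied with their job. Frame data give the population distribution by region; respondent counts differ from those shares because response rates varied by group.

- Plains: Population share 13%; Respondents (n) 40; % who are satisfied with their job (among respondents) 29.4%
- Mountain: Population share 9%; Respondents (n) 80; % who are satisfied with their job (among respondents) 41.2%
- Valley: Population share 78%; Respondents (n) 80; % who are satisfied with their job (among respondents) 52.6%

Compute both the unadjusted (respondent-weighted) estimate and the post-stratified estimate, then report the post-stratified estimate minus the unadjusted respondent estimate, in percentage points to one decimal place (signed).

Without adjustment, the pooled respondent share is:
  (40/200)×29.4 + (80/200)×41.2 + (80/200)×52.6 = 43.4%
Reweighting by population region shares:
  0.13×29.4 + 0.09×41.2 + 0.78×52.6 = 48.558%
Difference = 48.558 − 43.4 = 5.158 pp.

+5.2 percentage points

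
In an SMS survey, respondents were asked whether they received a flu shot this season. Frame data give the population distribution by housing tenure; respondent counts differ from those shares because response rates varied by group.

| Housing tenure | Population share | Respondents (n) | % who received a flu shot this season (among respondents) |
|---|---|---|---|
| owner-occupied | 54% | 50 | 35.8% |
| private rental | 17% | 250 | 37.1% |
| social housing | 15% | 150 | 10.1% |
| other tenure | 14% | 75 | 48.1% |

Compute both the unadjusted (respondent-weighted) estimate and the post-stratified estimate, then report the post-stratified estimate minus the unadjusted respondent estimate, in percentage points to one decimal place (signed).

+3.1 percentage points

Without adjustment, the pooled respondent share is:
  (50/525)×35.8 + (250/525)×37.1 + (150/525)×10.1 + (75/525)×48.1 = 30.8333%
Post-stratifying to population shares instead:
  0.54×35.8 + 0.17×37.1 + 0.15×10.1 + 0.14×48.1 = 33.888%
Difference = 33.888 − 30.8333 = 3.0547 pp.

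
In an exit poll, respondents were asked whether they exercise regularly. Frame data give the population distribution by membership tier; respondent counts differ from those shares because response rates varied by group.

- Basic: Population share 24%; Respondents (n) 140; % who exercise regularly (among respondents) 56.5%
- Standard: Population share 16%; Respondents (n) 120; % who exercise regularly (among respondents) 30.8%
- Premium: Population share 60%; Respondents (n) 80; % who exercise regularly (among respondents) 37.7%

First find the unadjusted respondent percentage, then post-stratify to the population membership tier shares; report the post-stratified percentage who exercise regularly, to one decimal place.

41.1%

Naive respondent-only estimate (weights = respondent counts):
  (140/340)×56.5 + (120/340)×30.8 + (80/340)×37.7 = 43.0059%
Post-stratified estimate weights by population shares:
  0.24×56.5 + 0.16×30.8 + 0.6×37.7 = 41.108%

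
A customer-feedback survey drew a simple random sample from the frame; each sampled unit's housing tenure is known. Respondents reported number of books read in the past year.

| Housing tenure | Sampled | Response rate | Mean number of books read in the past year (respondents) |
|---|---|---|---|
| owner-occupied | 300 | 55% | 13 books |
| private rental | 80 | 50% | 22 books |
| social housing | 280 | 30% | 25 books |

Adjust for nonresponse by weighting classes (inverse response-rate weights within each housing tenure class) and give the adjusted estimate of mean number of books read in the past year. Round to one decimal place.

With weight = n_sampled/n_responded per class, the weighted class total is n_sampled:
  owner-occupied: 300 × 13 = 3900
  private rental: 80 × 22 = 1760
  social housing: 280 × 25 = 7000
Adjusted estimate = 12,660 / 660 = 19.1818 → 19.2.

19.2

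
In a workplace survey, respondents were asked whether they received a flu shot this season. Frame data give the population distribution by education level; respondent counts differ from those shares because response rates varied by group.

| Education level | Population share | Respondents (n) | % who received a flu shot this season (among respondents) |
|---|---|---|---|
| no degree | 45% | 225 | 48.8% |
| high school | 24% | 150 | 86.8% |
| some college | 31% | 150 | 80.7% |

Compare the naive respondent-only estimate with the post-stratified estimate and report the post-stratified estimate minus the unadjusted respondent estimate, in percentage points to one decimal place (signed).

Without adjustment, the pooled respondent share is:
  (225/525)×48.8 + (150/525)×86.8 + (150/525)×80.7 = 68.7714%
Post-stratified estimate weights by population shares:
  0.45×48.8 + 0.24×86.8 + 0.31×80.7 = 67.809%
Difference = 67.809 − 68.7714 = -0.9624 pp.

-1.0 percentage points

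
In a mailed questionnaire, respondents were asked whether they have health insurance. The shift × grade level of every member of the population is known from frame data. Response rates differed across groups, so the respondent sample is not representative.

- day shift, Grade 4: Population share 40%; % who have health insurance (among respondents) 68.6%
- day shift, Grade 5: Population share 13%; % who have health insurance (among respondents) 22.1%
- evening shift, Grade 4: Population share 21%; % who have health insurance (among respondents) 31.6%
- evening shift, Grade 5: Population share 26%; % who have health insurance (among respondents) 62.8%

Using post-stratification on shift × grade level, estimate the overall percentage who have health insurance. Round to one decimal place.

53.3%

Weight each group's respondent value by its population share:
  day shift, Grade 4: 0.4 × 68.6 = 27.44
  day shift, Grade 5: 0.13 × 22.1 = 2.873
  evening shift, Grade 4: 0.21 × 31.6 = 6.636
  evening shift, Grade 5: 0.26 × 62.8 = 16.328
Post-stratified estimate = 53.277 → 53.3%.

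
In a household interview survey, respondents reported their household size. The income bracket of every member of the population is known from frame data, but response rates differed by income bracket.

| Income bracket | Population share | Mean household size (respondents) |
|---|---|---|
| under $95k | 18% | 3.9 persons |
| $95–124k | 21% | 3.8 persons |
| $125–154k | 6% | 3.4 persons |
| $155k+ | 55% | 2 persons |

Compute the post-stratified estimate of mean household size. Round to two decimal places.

2.80

Post-stratification weights by population share, not respondent share:
  under $95k: 0.18 × 3.9 = 0.702
  $95–124k: 0.21 × 3.8 = 0.798
  $125–154k: 0.06 × 3.4 = 0.204
  $155k+: 0.55 × 2 = 1.1
Post-stratified estimate = 2.804 → 2.80.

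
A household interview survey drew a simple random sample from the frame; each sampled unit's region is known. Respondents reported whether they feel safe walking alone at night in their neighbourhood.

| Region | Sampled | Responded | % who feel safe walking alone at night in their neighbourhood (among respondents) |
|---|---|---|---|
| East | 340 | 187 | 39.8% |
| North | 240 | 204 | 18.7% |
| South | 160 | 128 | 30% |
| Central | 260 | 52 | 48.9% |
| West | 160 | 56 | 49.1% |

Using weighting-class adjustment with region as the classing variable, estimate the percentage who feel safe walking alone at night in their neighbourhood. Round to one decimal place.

37.4%

Response rates by class: East 187/340 = 55%, North 204/240 = 85%, South 128/160 = 80%, Central 52/260 = 20%, West 56/160 = 35%.
Inverse-response-rate weighting restores each class to its sampled count, so class totals weight by n_sampled:
  East: 340 × 39.8 = 13532
  North: 240 × 18.7 = 4488
  South: 160 × 30 = 4800
  Central: 260 × 48.9 = 12,714
  West: 160 × 49.1 = 7856
Adjusted estimate = 43,390 / 1,160 = 37.4052 → 37.4%.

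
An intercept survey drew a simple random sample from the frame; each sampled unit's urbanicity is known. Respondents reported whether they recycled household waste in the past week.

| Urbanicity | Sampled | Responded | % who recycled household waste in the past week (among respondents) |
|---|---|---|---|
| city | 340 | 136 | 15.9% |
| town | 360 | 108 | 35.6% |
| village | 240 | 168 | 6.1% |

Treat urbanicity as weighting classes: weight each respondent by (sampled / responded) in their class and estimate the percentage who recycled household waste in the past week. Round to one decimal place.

20.9%

Response rates by class: city 136/340 = 40%, town 108/360 = 30%, village 168/240 = 70%.
With weight = n_sampled/n_responded per class, the weighted class total is n_sampled:
  city: 340 × 15.9 = 5406
  town: 360 × 35.6 = 12,816
  village: 240 × 6.1 = 1464
Adjusted estimate = 19,686 / 940 = 20.9426 → 20.9%.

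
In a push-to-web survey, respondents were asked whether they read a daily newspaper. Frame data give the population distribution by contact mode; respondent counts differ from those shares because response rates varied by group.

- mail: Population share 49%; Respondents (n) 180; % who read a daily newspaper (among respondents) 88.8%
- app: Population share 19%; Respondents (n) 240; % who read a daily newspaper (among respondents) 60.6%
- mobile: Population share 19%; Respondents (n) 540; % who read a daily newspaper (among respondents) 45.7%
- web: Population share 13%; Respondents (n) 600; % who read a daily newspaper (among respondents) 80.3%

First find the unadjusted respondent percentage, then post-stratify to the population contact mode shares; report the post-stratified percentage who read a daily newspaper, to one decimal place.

74.1%

Unadjusted (pooled respondent) estimate weights by respondent counts:
  (180/1560)×88.8 + (240/1560)×60.6 + (540/1560)×45.7 + (600/1560)×80.3 = 66.2731%
Post-stratified estimate weights by population shares:
  0.49×88.8 + 0.19×60.6 + 0.19×45.7 + 0.13×80.3 = 74.148%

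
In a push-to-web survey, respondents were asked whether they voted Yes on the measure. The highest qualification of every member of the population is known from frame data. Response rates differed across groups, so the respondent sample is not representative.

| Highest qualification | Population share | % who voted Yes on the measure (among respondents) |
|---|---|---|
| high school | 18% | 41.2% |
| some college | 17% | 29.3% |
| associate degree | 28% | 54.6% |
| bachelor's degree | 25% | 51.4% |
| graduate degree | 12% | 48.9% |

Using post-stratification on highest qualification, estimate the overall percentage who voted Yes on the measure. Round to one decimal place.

Post-stratification weights by population share, not respondent share:
  high school: 0.18 × 41.2 = 7.416
  some college: 0.17 × 29.3 = 4.981
  associate degree: 0.28 × 54.6 = 15.288
  bachelor's degree: 0.25 × 51.4 = 12.85
  graduate degree: 0.12 × 48.9 = 5.868
Post-stratified estimate = 46.403 → 46.4%.

46.4%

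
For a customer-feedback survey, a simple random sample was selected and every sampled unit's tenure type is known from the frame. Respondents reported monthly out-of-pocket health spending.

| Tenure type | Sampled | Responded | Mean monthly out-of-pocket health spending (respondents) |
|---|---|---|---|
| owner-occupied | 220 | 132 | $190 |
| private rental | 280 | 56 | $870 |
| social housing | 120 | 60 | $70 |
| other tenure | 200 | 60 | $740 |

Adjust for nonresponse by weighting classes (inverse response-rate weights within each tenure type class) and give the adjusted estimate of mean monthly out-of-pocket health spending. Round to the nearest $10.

Response rates by class: owner-occupied 132/220 = 60%, private rental 56/280 = 20%, social housing 60/120 = 50%, other tenure 60/200 = 30%.
Inverse-response-rate weighting restores each class to its sampled count, so class totals weight by n_sampled:
  owner-occupied: 220 × 190 = 41,800
  private rental: 280 × 870 = 243,600
  social housing: 120 × 70 = 8400
  other tenure: 200 × 740 = 148,000
Adjusted estimate = 441,800 / 820 = 538.78 → $540.

$540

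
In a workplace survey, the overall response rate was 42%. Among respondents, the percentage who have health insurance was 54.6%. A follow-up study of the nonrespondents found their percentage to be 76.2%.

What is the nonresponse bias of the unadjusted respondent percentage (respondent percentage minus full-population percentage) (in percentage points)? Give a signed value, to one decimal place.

-12.5 percentage points

Nonresponse fraction = 1 − 0.42 = 0.58.
Bias = (nonresponse fraction) × (respondent percentage − nonrespondent percentage)
     = 0.58 × (54.6 − 76.2) = 0.58 × -21.6 = -12.528.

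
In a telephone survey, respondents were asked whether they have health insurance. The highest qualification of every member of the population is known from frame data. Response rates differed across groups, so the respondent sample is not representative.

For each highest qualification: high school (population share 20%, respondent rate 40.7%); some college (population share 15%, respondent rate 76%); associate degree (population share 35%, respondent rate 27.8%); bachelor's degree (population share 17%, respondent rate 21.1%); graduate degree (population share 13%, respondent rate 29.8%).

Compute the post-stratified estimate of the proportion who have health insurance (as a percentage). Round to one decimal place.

Weight each group's respondent value by its population share:
  high school: 0.2 × 40.7 = 8.14
  some college: 0.15 × 76 = 11.4
  associate degree: 0.35 × 27.8 = 9.73
  bachelor's degree: 0.17 × 21.1 = 3.587
  graduate degree: 0.13 × 29.8 = 3.874
Post-stratified estimate = 36.731 → 36.7%.

36.7%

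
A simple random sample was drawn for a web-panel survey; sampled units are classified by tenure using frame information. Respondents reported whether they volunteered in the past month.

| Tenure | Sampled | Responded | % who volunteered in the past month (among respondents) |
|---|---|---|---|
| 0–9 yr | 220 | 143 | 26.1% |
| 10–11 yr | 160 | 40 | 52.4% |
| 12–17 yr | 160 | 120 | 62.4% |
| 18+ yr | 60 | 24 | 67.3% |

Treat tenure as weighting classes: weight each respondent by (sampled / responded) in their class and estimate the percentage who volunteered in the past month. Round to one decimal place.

46.9%

Response rates by class: 0–9 yr 143/220 = 65%, 10–11 yr 40/160 = 25%, 12–17 yr 120/160 = 75%, 18+ yr 24/60 = 40%.
Weighting each respondent by the inverse class response rate inflates each class back to its sampled size, so the class weight is n_sampled:
  0–9 yr: 220 × 26.1 = 5742
  10–11 yr: 160 × 52.4 = 8384
  12–17 yr: 160 × 62.4 = 9984
  18+ yr: 60 × 67.3 = 4038
Adjusted estimate = 28,148 / 600 = 46.9133 → 46.9%.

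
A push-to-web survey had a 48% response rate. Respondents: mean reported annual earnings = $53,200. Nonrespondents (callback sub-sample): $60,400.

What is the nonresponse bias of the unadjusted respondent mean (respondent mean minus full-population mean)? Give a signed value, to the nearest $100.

Nonresponse fraction = 1 − 0.48 = 0.52.
Bias = (nonresponse fraction) × (respondent mean − nonrespondent mean)
     = 0.52 × (53,200 − 60,400) = 0.52 × -7200 = -3744.

-$3,700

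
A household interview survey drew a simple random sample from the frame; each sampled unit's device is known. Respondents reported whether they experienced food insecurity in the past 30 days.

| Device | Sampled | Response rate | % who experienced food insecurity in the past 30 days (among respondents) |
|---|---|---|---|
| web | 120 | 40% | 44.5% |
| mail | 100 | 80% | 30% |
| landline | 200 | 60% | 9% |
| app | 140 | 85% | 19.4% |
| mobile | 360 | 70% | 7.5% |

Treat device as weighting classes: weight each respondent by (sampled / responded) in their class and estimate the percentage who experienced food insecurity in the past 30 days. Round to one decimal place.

16.9%

Inverse-response-rate weighting restores each class to its sampled count, so class totals weight by n_sampled:
  web: 120 × 44.5 = 5340
  mail: 100 × 30 = 3000
  landline: 200 × 9 = 1800
  app: 140 × 19.4 = 2716
  mobile: 360 × 7.5 = 2700
Adjusted estimate = 15,556 / 920 = 16.9087 → 16.9%.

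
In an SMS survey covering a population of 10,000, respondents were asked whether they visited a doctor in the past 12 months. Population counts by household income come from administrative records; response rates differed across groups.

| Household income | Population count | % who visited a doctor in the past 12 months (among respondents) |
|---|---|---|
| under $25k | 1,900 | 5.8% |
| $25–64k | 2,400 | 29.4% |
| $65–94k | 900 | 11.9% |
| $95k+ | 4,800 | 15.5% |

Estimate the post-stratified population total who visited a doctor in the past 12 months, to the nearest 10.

1,670

Apply each group's respondent rate to its population count:
  under $25k: 1,900 × 5.8% = 110.2
  $25–64k: 2,400 × 29.4% = 705.6
  $65–94k: 900 × 11.9% = 107.1
  $95k+: 4,800 × 15.5% = 744
Estimated total = 1666.9 → 1,670.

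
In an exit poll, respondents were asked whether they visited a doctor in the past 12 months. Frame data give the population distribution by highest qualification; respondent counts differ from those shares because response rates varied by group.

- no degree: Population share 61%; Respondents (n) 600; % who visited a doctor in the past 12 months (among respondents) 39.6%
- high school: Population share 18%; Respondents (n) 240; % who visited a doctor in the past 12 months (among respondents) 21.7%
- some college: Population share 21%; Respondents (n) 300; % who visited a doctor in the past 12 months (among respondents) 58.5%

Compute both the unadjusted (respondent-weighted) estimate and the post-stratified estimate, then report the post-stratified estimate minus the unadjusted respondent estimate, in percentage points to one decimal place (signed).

Without adjustment, the pooled respondent share is:
  (600/1140)×39.6 + (240/1140)×21.7 + (300/1140)×58.5 = 40.8053%
Reweighting by population highest qualification shares:
  0.61×39.6 + 0.18×21.7 + 0.21×58.5 = 40.347%
Difference = 40.347 − 40.8053 = -0.4583 pp.

-0.5 percentage points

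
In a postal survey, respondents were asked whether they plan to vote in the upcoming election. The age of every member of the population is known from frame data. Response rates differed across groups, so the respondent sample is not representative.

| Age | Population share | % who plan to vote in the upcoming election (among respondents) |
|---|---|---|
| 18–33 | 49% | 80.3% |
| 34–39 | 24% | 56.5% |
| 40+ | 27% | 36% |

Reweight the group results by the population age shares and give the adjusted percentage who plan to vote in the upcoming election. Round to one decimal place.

62.6%

Each cell contributes population-share × respondent value:
  18–33: 0.49 × 80.3 = 39.347
  34–39: 0.24 × 56.5 = 13.56
  40+: 0.27 × 36 = 9.72
Post-stratified estimate = 62.627 → 62.6%.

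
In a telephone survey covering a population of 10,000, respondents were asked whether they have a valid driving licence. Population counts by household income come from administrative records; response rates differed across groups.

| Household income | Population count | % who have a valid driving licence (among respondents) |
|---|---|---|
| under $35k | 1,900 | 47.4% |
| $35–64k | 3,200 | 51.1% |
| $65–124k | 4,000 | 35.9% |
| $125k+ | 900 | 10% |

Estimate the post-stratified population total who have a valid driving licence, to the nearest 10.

Apply each group's respondent rate to its population count:
  under $35k: 1,900 × 47.4% = 900.6
  $35–64k: 3,200 × 51.1% = 1635.2
  $65–124k: 4,000 × 35.9% = 1436
  $125k+: 900 × 10% = 90
Estimated total = 4061.8 → 4,060.

4,060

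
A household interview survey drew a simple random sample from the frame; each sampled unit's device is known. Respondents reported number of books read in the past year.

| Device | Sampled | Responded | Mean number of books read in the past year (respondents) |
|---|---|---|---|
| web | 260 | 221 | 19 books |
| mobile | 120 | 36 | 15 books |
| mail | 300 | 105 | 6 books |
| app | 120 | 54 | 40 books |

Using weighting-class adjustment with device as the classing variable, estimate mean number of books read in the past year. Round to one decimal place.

Response rates by class: web 221/260 = 85%, mobile 36/120 = 30%, mail 105/300 = 35%, app 54/120 = 45%.
Inverse-response-rate weighting restores each class to its sampled count, so class totals weight by n_sampled:
  web: 260 × 19 = 4940
  mobile: 120 × 15 = 1800
  mail: 300 × 6 = 1800
  app: 120 × 40 = 4800
Adjusted estimate = 13,340 / 800 = 16.675 → 16.7.

16.7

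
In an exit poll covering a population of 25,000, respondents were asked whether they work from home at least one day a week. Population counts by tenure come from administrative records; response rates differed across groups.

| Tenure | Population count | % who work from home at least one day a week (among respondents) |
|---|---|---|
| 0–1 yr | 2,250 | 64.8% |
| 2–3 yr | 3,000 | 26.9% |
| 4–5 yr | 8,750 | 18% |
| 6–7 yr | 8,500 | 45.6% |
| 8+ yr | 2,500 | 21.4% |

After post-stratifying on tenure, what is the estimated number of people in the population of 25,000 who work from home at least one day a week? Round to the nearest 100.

8,300

Estimated count per cell = population count × respondent percentage:
  0–1 yr: 2,250 × 64.8% = 1458
  2–3 yr: 3,000 × 26.9% = 807
  4–5 yr: 8,750 × 18% = 1575
  6–7 yr: 8,500 × 45.6% = 3876
  8+ yr: 2,500 × 21.4% = 535
Estimated total = 8251 → 8,300.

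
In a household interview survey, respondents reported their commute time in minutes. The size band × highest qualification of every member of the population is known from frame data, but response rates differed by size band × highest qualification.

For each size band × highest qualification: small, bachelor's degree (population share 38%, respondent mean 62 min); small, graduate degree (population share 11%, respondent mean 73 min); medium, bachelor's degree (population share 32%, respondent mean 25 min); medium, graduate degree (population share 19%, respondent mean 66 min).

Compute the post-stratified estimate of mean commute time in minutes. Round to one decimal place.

52.1

Each cell contributes population-share × respondent value:
  small, bachelor's degree: 0.38 × 62 = 23.56
  small, graduate degree: 0.11 × 73 = 8.03
  medium, bachelor's degree: 0.32 × 25 = 8
  medium, graduate degree: 0.19 × 66 = 12.54
Post-stratified estimate = 52.13 → 52.1.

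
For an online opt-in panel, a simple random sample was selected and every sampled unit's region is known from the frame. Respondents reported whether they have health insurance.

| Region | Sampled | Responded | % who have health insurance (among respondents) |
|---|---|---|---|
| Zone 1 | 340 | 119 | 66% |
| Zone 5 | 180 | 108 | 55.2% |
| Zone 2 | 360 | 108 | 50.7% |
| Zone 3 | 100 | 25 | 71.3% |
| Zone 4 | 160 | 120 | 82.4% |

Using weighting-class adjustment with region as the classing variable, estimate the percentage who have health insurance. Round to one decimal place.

62.2%

Response rates by class: Zone 1 119/340 = 35%, Zone 5 108/180 = 60%, Zone 2 108/360 = 30%, Zone 3 25/100 = 25%, Zone 4 120/160 = 75%.
Inverse-response-rate weighting restores each class to its sampled count, so class totals weight by n_sampled:
  Zone 1: 340 × 66 = 22,440
  Zone 5: 180 × 55.2 = 9936
  Zone 2: 360 × 50.7 = 18,252
  Zone 3: 100 × 71.3 = 7130
  Zone 4: 160 × 82.4 = 13,184
Adjusted estimate = 70,942 / 1,140 = 62.2298 → 62.2%.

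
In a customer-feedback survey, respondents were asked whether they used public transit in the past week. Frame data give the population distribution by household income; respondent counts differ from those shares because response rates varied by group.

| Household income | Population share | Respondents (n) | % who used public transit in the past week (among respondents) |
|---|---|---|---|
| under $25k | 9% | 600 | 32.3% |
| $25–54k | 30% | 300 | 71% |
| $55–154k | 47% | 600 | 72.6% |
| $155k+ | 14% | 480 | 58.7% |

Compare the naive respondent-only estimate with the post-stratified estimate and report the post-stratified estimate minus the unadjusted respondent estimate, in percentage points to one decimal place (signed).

Without adjustment, the pooled respondent share is:
  (600/1980)×32.3 + (300/1980)×71 + (600/1980)×72.6 + (480/1980)×58.7 = 56.7758%
Reweighting by population household income shares:
  0.09×32.3 + 0.3×71 + 0.47×72.6 + 0.14×58.7 = 66.547%
Difference = 66.547 − 56.7758 = 9.7712 pp.

+9.8 percentage points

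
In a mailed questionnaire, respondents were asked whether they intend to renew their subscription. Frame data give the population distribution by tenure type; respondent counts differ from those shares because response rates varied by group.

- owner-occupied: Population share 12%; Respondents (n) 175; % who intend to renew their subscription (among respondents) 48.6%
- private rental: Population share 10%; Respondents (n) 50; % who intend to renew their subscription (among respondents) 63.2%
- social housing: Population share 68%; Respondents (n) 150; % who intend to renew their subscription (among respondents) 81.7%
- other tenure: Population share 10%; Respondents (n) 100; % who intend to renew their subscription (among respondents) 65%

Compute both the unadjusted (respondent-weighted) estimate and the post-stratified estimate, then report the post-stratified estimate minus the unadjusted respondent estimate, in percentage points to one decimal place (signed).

Naive respondent-only estimate (weights = respondent counts):
  (175/475)×48.6 + (50/475)×63.2 + (150/475)×81.7 + (100/475)×65 = 64.0421%
Reweighting by population tenure type shares:
  0.12×48.6 + 0.1×63.2 + 0.68×81.7 + 0.1×65 = 74.208%
Difference = 74.208 − 64.0421 = 10.1659 pp.

+10.2 percentage points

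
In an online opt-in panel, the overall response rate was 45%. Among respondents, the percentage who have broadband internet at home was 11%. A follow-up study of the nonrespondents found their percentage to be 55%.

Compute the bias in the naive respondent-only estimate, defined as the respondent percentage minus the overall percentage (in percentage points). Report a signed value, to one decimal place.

-24.2 percentage points

Nonresponse fraction = 1 − 0.45 = 0.55.
Bias = (nonresponse fraction) × (respondent percentage − nonrespondent percentage)
     = 0.55 × (11 − 55) = 0.55 × -44 = -24.2.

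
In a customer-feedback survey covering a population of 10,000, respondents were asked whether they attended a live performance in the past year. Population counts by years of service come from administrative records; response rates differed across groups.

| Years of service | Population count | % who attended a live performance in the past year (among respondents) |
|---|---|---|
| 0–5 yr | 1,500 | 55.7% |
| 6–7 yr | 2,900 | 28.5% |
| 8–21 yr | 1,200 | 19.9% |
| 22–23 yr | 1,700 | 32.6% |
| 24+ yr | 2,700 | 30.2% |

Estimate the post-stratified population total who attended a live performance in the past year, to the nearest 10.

3,270

Estimated count per cell = population count × respondent percentage:
  0–5 yr: 1,500 × 55.7% = 835.5
  6–7 yr: 2,900 × 28.5% = 826.5
  8–21 yr: 1,200 × 19.9% = 238.8
  22–23 yr: 1,700 × 32.6% = 554.2
  24+ yr: 2,700 × 30.2% = 815.4
Estimated total = 3270.4 → 3,270.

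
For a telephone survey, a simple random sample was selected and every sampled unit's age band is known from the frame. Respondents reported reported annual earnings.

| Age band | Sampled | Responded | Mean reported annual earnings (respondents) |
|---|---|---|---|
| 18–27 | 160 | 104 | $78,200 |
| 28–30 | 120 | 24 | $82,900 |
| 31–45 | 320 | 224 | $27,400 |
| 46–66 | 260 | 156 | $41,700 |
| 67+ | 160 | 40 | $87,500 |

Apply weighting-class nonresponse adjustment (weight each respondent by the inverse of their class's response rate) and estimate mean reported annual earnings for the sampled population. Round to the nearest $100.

Class response rates: 18–27 104/160 = 65%, 28–30 24/120 = 20%, 31–45 224/320 = 70%, 46–66 156/260 = 60%, 67+ 40/160 = 25%.
Inverse-response-rate weighting restores each class to its sampled count, so class totals weight by n_sampled:
  18–27: 160 × 78,200 = 12,512,000
  28–30: 120 × 82,900 = 9,948,000
  31–45: 320 × 27,400 = 8,768,000
  46–66: 260 × 41,700 = 10,842,000
  67+: 160 × 87,500 = 14,000,000
Adjusted estimate = 56,070,000 / 1,020 = 54970.6 → $55,000.

$55,000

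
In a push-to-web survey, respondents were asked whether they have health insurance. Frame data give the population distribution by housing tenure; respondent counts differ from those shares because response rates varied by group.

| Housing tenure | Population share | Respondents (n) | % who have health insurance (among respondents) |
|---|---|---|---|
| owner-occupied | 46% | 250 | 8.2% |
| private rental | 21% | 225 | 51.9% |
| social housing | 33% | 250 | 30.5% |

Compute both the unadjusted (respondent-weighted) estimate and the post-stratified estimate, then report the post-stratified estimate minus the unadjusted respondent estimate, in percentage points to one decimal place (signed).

Unadjusted (pooled respondent) estimate weights by respondent counts:
  (250/725)×8.2 + (225/725)×51.9 + (250/725)×30.5 = 29.4517%
Reweighting by population housing tenure shares:
  0.46×8.2 + 0.21×51.9 + 0.33×30.5 = 24.736%
Difference = 24.736 − 29.4517 = -4.7157 pp.

-4.7 percentage points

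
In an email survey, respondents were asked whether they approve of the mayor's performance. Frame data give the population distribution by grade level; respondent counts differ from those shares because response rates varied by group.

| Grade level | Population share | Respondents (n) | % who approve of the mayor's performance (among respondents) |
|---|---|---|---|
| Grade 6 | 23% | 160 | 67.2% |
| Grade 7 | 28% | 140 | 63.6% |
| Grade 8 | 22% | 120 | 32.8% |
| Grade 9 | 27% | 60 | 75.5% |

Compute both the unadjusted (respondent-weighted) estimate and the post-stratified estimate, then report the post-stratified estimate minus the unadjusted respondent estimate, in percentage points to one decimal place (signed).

Unadjusted (pooled respondent) estimate weights by respondent counts:
  (160/480)×67.2 + (140/480)×63.6 + (120/480)×32.8 + (60/480)×75.5 = 58.5875%
Post-stratified estimate weights by population shares:
  0.23×67.2 + 0.28×63.6 + 0.22×32.8 + 0.27×75.5 = 60.865%
Difference = 60.865 − 58.5875 = 2.2775 pp.

+2.3 percentage points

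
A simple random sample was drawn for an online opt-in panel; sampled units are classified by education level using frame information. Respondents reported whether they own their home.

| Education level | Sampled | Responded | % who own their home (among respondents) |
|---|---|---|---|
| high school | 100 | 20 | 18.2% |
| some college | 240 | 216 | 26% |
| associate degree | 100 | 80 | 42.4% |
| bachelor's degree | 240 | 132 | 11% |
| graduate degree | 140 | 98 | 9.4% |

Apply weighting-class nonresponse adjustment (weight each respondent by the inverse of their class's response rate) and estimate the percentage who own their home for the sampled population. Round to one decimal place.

Response rates by class: high school 20/100 = 20%, some college 216/240 = 90%, associate degree 80/100 = 80%, bachelor's degree 132/240 = 55%, graduate degree 98/140 = 70%.
Each respondent's weight = sampled/responded in their class; summing within a class gives n_sampled, so:
  high school: 100 × 18.2 = 1820
  some college: 240 × 26 = 6240
  associate degree: 100 × 42.4 = 4240
  bachelor's degree: 240 × 11 = 2640
  graduate degree: 140 × 9.4 = 1316
Adjusted estimate = 16,256 / 820 = 19.8244 → 19.8%.

19.8%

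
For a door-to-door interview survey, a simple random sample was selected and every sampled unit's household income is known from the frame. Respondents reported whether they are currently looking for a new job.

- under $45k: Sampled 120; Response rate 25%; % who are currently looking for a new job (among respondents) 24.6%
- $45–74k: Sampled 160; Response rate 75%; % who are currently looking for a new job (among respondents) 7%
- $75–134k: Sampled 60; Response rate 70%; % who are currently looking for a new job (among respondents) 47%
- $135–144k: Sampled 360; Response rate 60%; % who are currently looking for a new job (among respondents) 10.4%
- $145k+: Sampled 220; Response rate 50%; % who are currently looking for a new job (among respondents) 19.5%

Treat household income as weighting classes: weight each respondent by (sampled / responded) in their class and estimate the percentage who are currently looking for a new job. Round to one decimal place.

Weighting each respondent by the inverse class response rate inflates each class back to its sampled size, so the class weight is n_sampled:
  under $45k: 120 × 24.6 = 2952
  $45–74k: 160 × 7 = 1120
  $75–134k: 60 × 47 = 2820
  $135–144k: 360 × 10.4 = 3744
  $145k+: 220 × 19.5 = 4290
Adjusted estimate = 14,926 / 920 = 16.2239 → 16.2%.

16.2%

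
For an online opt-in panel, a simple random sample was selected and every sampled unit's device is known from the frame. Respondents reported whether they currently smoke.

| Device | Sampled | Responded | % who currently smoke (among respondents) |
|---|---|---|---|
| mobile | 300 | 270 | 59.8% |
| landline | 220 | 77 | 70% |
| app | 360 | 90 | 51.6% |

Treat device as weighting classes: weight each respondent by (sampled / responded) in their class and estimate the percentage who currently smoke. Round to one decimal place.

59.0%

Class response rates: mobile 270/300 = 90%, landline 77/220 = 35%, app 90/360 = 25%.
Weighting each respondent by the inverse class response rate inflates each class back to its sampled size, so the class weight is n_sampled:
  mobile: 300 × 59.8 = 17,940
  landline: 220 × 70 = 15,400
  app: 360 × 51.6 = 18,576
Adjusted estimate = 51,916 / 880 = 58.9955 → 59.0%.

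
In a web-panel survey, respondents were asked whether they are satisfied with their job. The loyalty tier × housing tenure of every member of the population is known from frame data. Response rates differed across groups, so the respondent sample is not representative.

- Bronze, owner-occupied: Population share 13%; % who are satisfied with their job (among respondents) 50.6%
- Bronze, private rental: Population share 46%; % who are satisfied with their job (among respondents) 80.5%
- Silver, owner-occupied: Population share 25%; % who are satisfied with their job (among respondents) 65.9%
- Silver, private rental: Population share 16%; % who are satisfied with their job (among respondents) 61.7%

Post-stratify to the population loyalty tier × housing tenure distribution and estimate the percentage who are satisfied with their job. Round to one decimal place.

70.0%

Each cell contributes population-share × respondent value:
  Bronze, owner-occupied: 0.13 × 50.6 = 6.578
  Bronze, private rental: 0.46 × 80.5 = 37.03
  Silver, owner-occupied: 0.25 × 65.9 = 16.475
  Silver, private rental: 0.16 × 61.7 = 9.872
Post-stratified estimate = 69.955 → 70.0%.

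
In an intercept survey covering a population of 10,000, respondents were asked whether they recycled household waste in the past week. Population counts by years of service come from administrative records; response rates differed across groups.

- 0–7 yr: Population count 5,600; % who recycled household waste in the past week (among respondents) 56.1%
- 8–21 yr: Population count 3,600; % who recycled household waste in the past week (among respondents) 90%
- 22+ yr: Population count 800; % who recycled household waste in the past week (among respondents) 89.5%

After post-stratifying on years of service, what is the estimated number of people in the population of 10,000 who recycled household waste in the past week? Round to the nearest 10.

Apply each group's respondent rate to its population count:
  0–7 yr: 5,600 × 56.1% = 3141.6
  8–21 yr: 3,600 × 90% = 3240
  22+ yr: 800 × 89.5% = 716
Estimated total = 7097.6 → 7,100.

7,100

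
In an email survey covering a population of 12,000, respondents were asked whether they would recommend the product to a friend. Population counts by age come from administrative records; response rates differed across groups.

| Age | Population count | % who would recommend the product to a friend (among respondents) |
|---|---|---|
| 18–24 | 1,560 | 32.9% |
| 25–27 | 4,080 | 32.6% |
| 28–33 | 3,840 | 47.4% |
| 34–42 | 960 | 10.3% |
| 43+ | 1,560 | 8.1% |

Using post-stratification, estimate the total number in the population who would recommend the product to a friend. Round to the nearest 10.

Each cell contributes its population count × the respondent rate:
  18–24: 1,560 × 32.9% = 513.24
  25–27: 4,080 × 32.6% = 1330.08
  28–33: 3,840 × 47.4% = 1820.16
  34–42: 960 × 10.3% = 98.88
  43+: 1,560 × 8.1% = 126.36
Estimated total = 3888.72 → 3,890.

3,890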